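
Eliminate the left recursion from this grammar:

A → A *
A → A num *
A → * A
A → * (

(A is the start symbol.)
A → * A A'
A → * ( A'
A' → * A'
A' → num * A'
A' → ε

A is directly left-recursive. The standard transformation for
  A → A α₁ | ... | A α_m | β₁ | ... | β_n
is
  A  → β₁ A' | ... | β_n A'
  A' → α₁ A' | ... | α_m A' | ε

A → * A becomes A → * A A'
A → * ( becomes A → * ( A'
A → A * becomes A' → * A'
A → A num * becomes A' → num * A'
Add A' → ε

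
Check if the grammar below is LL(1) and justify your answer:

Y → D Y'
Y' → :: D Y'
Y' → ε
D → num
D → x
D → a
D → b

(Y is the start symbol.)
Yes, the grammar is LL(1).

A grammar is LL(1) if for each non-terminal N with multiple productions, the predict sets of those productions are pairwise disjoint, where PREDICT(N → α) = (FIRST(α) \ {ε}) ∪ (FOLLOW(N) if α ⇒* ε).

Relevant sets:
  FOLLOW(Y') = { $ }

For Y':
  PREDICT(Y' → :: D Y') = { '::' }
  PREDICT(Y' → ε) = { $ }
For D:
  PREDICT(D → num) = { 'num' }
  PREDICT(D → x) = { 'x' }
  PREDICT(D → a) = { 'a' }
  PREDICT(D → b) = { 'b' }
Y has a single production, so nothing to check there.

All predict sets are disjoint. The grammar IS LL(1).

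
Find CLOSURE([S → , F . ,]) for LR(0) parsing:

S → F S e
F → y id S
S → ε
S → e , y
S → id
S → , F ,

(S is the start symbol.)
{ [S → , F . ,] }

To compute CLOSURE, for each item [A → α.Bβ] where B is a non-terminal, add [B → .γ] for all productions B → γ; repeat for the newly added items until nothing changes.

Start with: [S → , F . ,]
The dot precedes the terminal ',', so nothing is added.

CLOSURE = { [S → , F . ,] }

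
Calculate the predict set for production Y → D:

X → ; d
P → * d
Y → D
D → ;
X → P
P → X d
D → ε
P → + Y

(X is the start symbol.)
PREDICT(Y → D) = (FIRST(RHS) \ {ε}) ∪ (FOLLOW(Y) if ε ∈ FIRST(RHS), i.e. RHS ⇒* ε)
FIRST(D) = { ';', ε }
FIRST(D) = { ';', ε }
ε ∈ FIRST(D) (the right-hand side is nullable), so add FOLLOW(Y) = { $, 'd' }
PREDICT(Y → D) = { $, ';', 'd' }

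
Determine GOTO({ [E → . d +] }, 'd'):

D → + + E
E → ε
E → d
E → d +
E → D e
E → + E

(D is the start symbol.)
GOTO(I, 'd') = CLOSURE({ [A → αX.β] : [A → α.Xβ] ∈ I, X = 'd' })

Items with dot before 'd', with the dot advanced:
  [E → . d +] → [E → d . +]
Closure adds nothing (no advanced item has the dot before a non-terminal).

GOTO = { [E → d . +] }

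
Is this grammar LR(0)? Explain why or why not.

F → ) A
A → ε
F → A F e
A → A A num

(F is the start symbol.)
A grammar is LR(0) if no state in the canonical LR(0) collection has:
  - both a shift item (dot before a terminal) and a complete item (shift-reduce conflict), or
  - two or more complete items (reduce-reduce conflict; the accept item [F' → F .] counts as a complete item here).

Augment with F' → F and build the canonical LR(0) collection (I0 = CLOSURE({[F' → . F]}), then GOTO on every symbol after a dot until no new states appear). It has 10 states:
  I0: { [A → . A A num], [A → .], [F → . ) A], [F → . A F e], [F' → . F] }  — shift, reduce
  I1: { [A → . A A num], [A → .], [F → ) . A] }  — reduce
  I2: { [A → . A A num], [A → .], [A → A . A num], [F → . ) A], [F → . A F e], [F → A . F e] }  — shift, reduce
  I3: { [F' → F .] }  — accept
  I4: { [A → . A A num], [A → .], [A → A . A num], [A → A A . num], [F → . ) A], [F → . A F e], [F → A . F e] }  — shift, reduce
  I5: { [F → A F . e] }  — shift
  I6: { [F → A F e .] }  — reduce
  I7: { [A → A A num .] }  — reduce
  I8: { [A → . A A num], [A → .], [A → A . A num], [F → ) A .] }  — 2 reduces
  I9: { [A → . A A num], [A → .], [A → A . A num], [A → A A . num] }  — shift, reduce

Conflict in state I0:
  Shift-reduce conflict between [A → .] and [F → . ) A]
So the grammar is NOT LR(0).

Answer: No. Shift-reduce conflict between [A → .] and [F → . ) A]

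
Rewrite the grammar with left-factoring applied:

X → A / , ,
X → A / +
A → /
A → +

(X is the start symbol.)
Left-factoring transforms A → αβ₁ | αβ₂ into A → αA' and A' → β₁ | β₂
(α is the longest common prefix among the alternatives). Repeat until
no nonterminal has two alternatives with a common prefix.

Round 1: X has alternatives sharing prefix 'A /'. Introduce X': X → A / X'
  Add: X' → , ,
  Add: X' → +

No remaining common prefixes — done.

Resulting grammar:
X → A / X'
X' → , ,
X' → +
A → /
A → +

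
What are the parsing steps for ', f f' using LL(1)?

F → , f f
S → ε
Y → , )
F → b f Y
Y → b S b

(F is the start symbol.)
LL(1) parsing maintains a stack (initially the start symbol over $) and the input. At each step: if the stack top is a terminal, match it against the current input token; if it is a non-terminal N, replace it with the RHS of M[N, lookahead] (the unique production whose predict set contains the lookahead).

Stack is shown with the top on the left.

Stack    Input    Action
------------------------
F $      , f f $  output F → , f f
, f f $  , f f $  match ','
f f $    f f $    match 'f'
f $      f $      match 'f'
$        $        accept

The string is accepted.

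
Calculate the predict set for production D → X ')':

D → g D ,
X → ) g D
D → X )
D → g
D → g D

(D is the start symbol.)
PREDICT(D → X ')') = (FIRST(RHS) \ {ε}) ∪ (FOLLOW(D) if ε ∈ FIRST(RHS), i.e. RHS ⇒* ε)
FIRST(X) = { ')' }
FIRST(X ')') = { ')' }
ε ∉ FIRST(X ')'), so FOLLOW(D) is not added.
PREDICT(D → X ')') = { ')' }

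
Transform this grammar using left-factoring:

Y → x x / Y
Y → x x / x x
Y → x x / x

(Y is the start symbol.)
Left-factoring transforms A → αβ₁ | αβ₂ into A → αA' and A' → β₁ | β₂
(α is the longest common prefix among the alternatives). Repeat until
no nonterminal has two alternatives with a common prefix.

Round 1: Y has alternatives sharing prefix 'x x /'. Introduce Y': Y → x x / Y'
  Add: Y' → Y
  Add: Y' → x x
  Add: Y' → x

Round 2: Y' has alternatives sharing prefix 'x'. Introduce Y'': Y' → x Y''
  Add: Y'' → x
  Add: Y'' → ε

No remaining common prefixes — done.

Resulting grammar:
Y → x x / Y'
Y' → Y
Y' → x Y''
Y'' → x
Y'' → ε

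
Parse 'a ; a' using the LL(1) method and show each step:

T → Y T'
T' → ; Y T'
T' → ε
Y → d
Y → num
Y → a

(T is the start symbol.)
Stack is shown with the top on the left.

Stack     Input    Action
-------------------------
T $       a ; a $  output T → Y T'
Y T' $    a ; a $  output Y → a
a T' $    a ; a $  match 'a'
T' $      ; a $    output T' → ; Y T'
; Y T' $  ; a $    match ';'
Y T' $    a $      output Y → a
a T' $    a $      match 'a'
T' $      $        output T' → ε
$         $        accept

The string is accepted.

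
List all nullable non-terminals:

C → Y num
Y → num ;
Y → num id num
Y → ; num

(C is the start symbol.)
There are no ε-productions, so no non-terminal can derive ε.
No non-terminals are nullable.

Answer: None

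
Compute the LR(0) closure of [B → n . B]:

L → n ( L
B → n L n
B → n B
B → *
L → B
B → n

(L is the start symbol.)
To compute CLOSURE, for each item [A → α.Bβ] where B is a non-terminal, add [B → .γ] for all productions B → γ; repeat for the newly added items until nothing changes.

Start with: [B → n . B]
  [B → n . B] has the dot before B: add [B → . n L n], [B → . n B], [B → . *], [B → . n]
No further items can be added.

CLOSURE = { [B → . *], [B → . n B], [B → . n L n], [B → . n], [B → n . B] }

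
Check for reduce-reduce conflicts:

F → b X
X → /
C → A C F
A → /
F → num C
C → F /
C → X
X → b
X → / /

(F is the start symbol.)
A reduce-reduce conflict occurs when an LR(0) state has two complete items [A → α .] and [B → β .] — both call for a reduction, and with no lookahead the parser cannot choose between them.

Augment with F' → F and build the canonical LR(0) collection (I0 = CLOSURE({[F' → . F]}), then GOTO on every symbol after a dot until no new states appear). It has 17 states:
  I0: { [F → . b X], [F → . num C], [F' → . F] }  — shift
  I1: { [F' → F .] }  — accept
  I2: { [F → b . X], [X → . / /], [X → . /], [X → . b] }  — shift
  I3: { [A → . /], [C → . A C F], [C → . F /], [C → . X], [F → . b X], [F → . num C], [F → num . C], [X → . / /], [X → . /], [X → . b] }  — shift
  I4: { [A → / .], [X → / . /], [X → / .] }  — shift, 2 reduces
  I5: { [A → . /], [C → . A C F], [C → . F /], [C → . X], [C → A . C F], [F → . b X], [F → . num C], [X → . / /], [X → . /], [X → . b] }  — shift
  I6: { [F → num C .] }  — reduce
  I7: { [C → F . /] }  — shift
  I8: { [C → X .] }  — reduce
  I9: { [F → b . X], [X → . / /], [X → . /], [X → . b], [X → b .] }  — shift, reduce
  I10: { [X → / . /], [X → / .] }  — shift, reduce
  I11: { [F → b X .] }  — reduce
  I12: { [X → b .] }  — reduce
  I13: { [X → / / .] }  — reduce
  I14: { [C → F / .] }  — reduce
  I15: { [C → A C . F], [F → . b X], [F → . num C] }  — shift
  I16: { [C → A C F .] }  — reduce

I4 contains complete items [A → / .], [X → / .] — reduce-reduce conflict.

Answer: Yes — I4: [A → / .] vs [X → / .]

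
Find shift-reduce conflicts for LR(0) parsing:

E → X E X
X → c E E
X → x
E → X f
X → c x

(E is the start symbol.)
No shift-reduce conflicts

Augment with E' → E and build the canonical LR(0) collection (I0 = CLOSURE({[E' → . E]}), then GOTO on every symbol after a dot until no new states appear). It has 11 states:
  I0: { [E → . X E X], [E → . X f], [E' → . E], [X → . c E E], [X → . c x], [X → . x] }  — shift
  I1: { [E' → E .] }  — accept
  I2: { [E → . X E X], [E → . X f], [E → X . E X], [E → X . f], [X → . c E E], [X → . c x], [X → . x] }  — shift
  I3: { [E → . X E X], [E → . X f], [X → . c E E], [X → . c x], [X → . x], [X → c . E E], [X → c . x] }  — shift
  I4: { [X → x .] }  — reduce
  I5: { [E → . X E X], [E → . X f], [X → . c E E], [X → . c x], [X → . x], [X → c E . E] }  — shift
  I6: { [X → c x .], [X → x .] }  — 2 reduces
  I7: { [X → c E E .] }  — reduce
  I8: { [E → X E . X], [X → . c E E], [X → . c x], [X → . x] }  — shift
  I9: { [E → X f .] }  — reduce
  I10: { [E → X E X .] }  — reduce

No state contains both a complete item and a shift item.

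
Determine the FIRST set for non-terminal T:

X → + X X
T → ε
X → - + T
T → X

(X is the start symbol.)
{ '+', '-', ε }

To compute FIRST(T), examine every production with T on the left-hand side, reading each right-hand side left to right until a non-nullable symbol is reached.

FIRST sets of the other non-terminals involved (by the same procedure, iterated to a fixed point):
  FIRST(X) = { '+', '-' }

From T → ε:
  - ε-production, so ε ∈ FIRST(T)
From T → X:
  - X is a non-terminal: add FIRST(X) \ {ε} = { '+', '-' }
    X is not nullable, so stop

Collecting: FIRST(T) = { '+', '-', ε }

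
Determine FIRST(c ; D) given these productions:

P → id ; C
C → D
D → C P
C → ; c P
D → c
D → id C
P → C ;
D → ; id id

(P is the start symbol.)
{ 'c' }

To compute FIRST(c ; D), process the symbols left to right:
Symbol c is a terminal. Add 'c' and stop.
FIRST(c ; D) = { 'c' }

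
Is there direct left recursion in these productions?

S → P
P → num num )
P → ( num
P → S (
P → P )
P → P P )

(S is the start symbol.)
S → P: starts with P
P → num num ): starts with num
P → ( num: starts with '('
P → S (: starts with S
P → P ): LEFT RECURSIVE (starts with P)
P → P P ): LEFT RECURSIVE (starts with P)

The grammar has direct left recursion on: P.

Answer: Yes, P is left-recursive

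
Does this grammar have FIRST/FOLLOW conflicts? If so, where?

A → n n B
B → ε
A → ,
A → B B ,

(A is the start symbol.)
No FIRST/FOLLOW conflicts.

Nullable non-terminals: B.
B has a nullable alternative but only one production, so nothing to check.

A has no nullable alternative, so no FIRST/FOLLOW check is needed there.

No FIRST/FOLLOW conflicts found.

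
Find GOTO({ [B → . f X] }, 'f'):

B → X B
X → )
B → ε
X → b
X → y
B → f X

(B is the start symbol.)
GOTO(I, 'f') = CLOSURE({ [A → αX.β] : [A → α.Xβ] ∈ I, X = 'f' })

Items with dot before 'f', with the dot advanced:
  [B → . f X] → [B → f . X]
Closure of the advanced items:
  [B → f . X] has the dot before X: add [X → . )], [X → . b], [X → . y]

GOTO = { [B → f . X], [X → . )], [X → . b], [X → . y] }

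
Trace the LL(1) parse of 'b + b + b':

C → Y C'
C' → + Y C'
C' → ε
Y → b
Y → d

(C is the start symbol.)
LL(1) parsing maintains a stack (initially the start symbol over $) and the input. At each step: if the stack top is a terminal, match it against the current input token; if it is a non-terminal N, replace it with the RHS of M[N, lookahead] (the unique production whose predict set contains the lookahead).

Stack is shown with the top on the left.

Stack     Input        Action
-----------------------------
C $       b + b + b $  output C → Y C'
Y C' $    b + b + b $  output Y → b
b C' $    b + b + b $  match 'b'
C' $      + b + b $    output C' → + Y C'
+ Y C' $  + b + b $    match '+'
Y C' $    b + b $      output Y → b
b C' $    b + b $      match 'b'
C' $      + b $        output C' → + Y C'
+ Y C' $  + b $        match '+'
Y C' $    b $          output Y → b
b C' $    b $          match 'b'
C' $      $            output C' → ε
$         $            accept

The string is accepted.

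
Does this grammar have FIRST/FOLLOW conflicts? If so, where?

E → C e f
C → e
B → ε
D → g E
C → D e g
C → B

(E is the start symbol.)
Nullable non-terminals: B, C.
FIRST sets used below: FIRST(D) = { 'g' }, FIRST(B) = { ε }
B has a nullable alternative but only one production, so nothing to check.

C: nullable alternative(s) C → B; FOLLOW(C) = { 'e' }
  C → e: FIRST \ {ε} = { 'e' } — overlaps FOLLOW(C) on { 'e' }: CONFLICT
  C → D e g: FIRST \ {ε} = { 'g' } — disjoint from FOLLOW(C)
  C → B: FIRST \ {ε} = { } — this is the only nullable alternative, skip

D, E have no nullable alternative, so no FIRST/FOLLOW check is needed there.

So the grammar has 1 FIRST/FOLLOW conflict (marked CONFLICT above).

Answer: Yes. C → e with FOLLOW(C) on { 'e' }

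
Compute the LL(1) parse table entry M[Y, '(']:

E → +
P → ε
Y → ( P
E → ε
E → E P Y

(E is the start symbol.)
Y → ( P

To find M[Y, '('], we find productions for Y where '(' is in the predict set (PREDICT(N → α) = (FIRST(α) \ {ε}) ∪ (FOLLOW(N) if α ⇒* ε)).

Y → ( P: PREDICT = { '(' }
  '(' is in predict set, so this production goes in M[Y, '(']

M[Y, '('] = Y → ( P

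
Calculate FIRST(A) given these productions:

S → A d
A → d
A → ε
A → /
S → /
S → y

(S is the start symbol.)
From A → d:
  - d is a terminal: add 'd' and stop
From A → ε:
  - ε-production, so ε ∈ FIRST(A)
From A → /:
  - '/' is a terminal: add '/' and stop

Collecting: FIRST(A) = { '/', 'd', ε }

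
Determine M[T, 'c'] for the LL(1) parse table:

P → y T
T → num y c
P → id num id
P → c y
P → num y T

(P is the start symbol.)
Empty (error entry)

To find M[T, 'c'], we find productions for T where 'c' is in the predict set (PREDICT(N → α) = (FIRST(α) \ {ε}) ∪ (FOLLOW(N) if α ⇒* ε)).

T → num y c: PREDICT = { 'num' }

M[T, 'c'] is empty (no production applies)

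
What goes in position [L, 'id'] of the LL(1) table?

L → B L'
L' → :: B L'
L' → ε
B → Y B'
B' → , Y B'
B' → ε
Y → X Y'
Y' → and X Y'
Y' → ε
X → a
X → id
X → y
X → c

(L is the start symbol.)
To find M[L, 'id'], we find productions for L where 'id' is in the predict set (PREDICT(N → α) = (FIRST(α) \ {ε}) ∪ (FOLLOW(N) if α ⇒* ε)).

Relevant sets:
  FIRST(B) = { 'a', 'c', 'id', 'y' }

L → B L': PREDICT = { 'a', 'c', 'id', 'y' }
  'id' is in predict set, so this production goes in M[L, 'id']

M[L, 'id'] = L → B L'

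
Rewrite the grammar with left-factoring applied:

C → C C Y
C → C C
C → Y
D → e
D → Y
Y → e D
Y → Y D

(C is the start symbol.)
C → C C C'
C' → Y
C' → ε
C → Y
D → e
D → Y
Y → e D
Y → Y D

Left-factoring transforms A → αβ₁ | αβ₂ into A → αA' and A' → β₁ | β₂
(α is the longest common prefix among the alternatives). Repeat until
no nonterminal has two alternatives with a common prefix.

Round 1: C has alternatives sharing prefix 'C C'. Introduce C': C → C C C'
  Add: C' → Y
  Add: C' → ε

No remaining common prefixes — done.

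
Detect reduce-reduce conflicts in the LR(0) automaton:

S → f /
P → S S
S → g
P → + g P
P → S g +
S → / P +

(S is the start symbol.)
Augment with S' → S and build the canonical LR(0) collection (I0 = CLOSURE({[S' → . S]}), then GOTO on every symbol after a dot until no new states appear). It has 15 states:
  I0: { [S → . / P +], [S → . f /], [S → . g], [S' → . S] }  — shift
  I1: { [P → . + g P], [P → . S S], [P → . S g +], [S → . / P +], [S → . f /], [S → . g], [S → / . P +] }  — shift
  I2: { [S' → S .] }  — accept
  I3: { [S → f . /] }  — shift
  I4: { [S → g .] }  — reduce
  I5: { [S → f / .] }  — reduce
  I6: { [P → + . g P] }  — shift
  I7: { [S → / P . +] }  — shift
  I8: { [P → S . S], [P → S . g +], [S → . / P +], [S → . f /], [S → . g] }  — shift
  I9: { [P → S S .] }  — reduce
  I10: { [P → S g . +], [S → g .] }  — shift, reduce
  I11: { [P → S g + .] }  — reduce
  I12: { [S → / P + .] }  — reduce
  I13: { [P → + g . P], [P → . + g P], [P → . S S], [P → . S g +], [S → . / P +], [S → . f /], [S → . g] }  — shift
  I14: { [P → + g P .] }  — reduce

No state contains more than one complete item.

Answer: No reduce-reduce conflicts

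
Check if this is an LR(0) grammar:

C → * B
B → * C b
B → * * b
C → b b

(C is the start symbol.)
Yes, the grammar is LR(0)

Augment with C' → C and build the canonical LR(0) collection (I0 = CLOSURE({[C' → . C]}), then GOTO on every symbol after a dot until no new states appear). It has 11 states:
  I0: { [C → . * B], [C → . b b], [C' → . C] }  — shift
  I1: { [B → . * * b], [B → . * C b], [C → * . B] }  — shift
  I2: { [C' → C .] }  — accept
  I3: { [C → b . b] }  — shift
  I4: { [C → b b .] }  — reduce
  I5: { [B → * . * b], [B → * . C b], [C → . * B], [C → . b b] }  — shift
  I6: { [C → * B .] }  — reduce
  I7: { [B → * * . b], [B → . * * b], [B → . * C b], [C → * . B] }  — shift
  I8: { [B → * C . b] }  — shift
  I9: { [B → * C b .] }  — reduce
  I10: { [B → * * b .] }  — reduce

Every state is either a pure shift/goto state or contains exactly one complete item and nothing to shift — no conflicts. The grammar is LR(0).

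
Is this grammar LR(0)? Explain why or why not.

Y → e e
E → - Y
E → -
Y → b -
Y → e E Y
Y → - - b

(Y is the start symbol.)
Augment with Y' → Y and build the canonical LR(0) collection (I0 = CLOSURE({[Y' → . Y]}), then GOTO on every symbol after a dot until no new states appear). It has 13 states:
  I0: { [Y → . - - b], [Y → . b -], [Y → . e E Y], [Y → . e e], [Y' → . Y] }  — shift
  I1: { [Y → - . - b] }  — shift
  I2: { [Y' → Y .] }  — accept
  I3: { [Y → b . -] }  — shift
  I4: { [E → . - Y], [E → . -], [Y → e . E Y], [Y → e . e] }  — shift
  I5: { [E → - . Y], [E → - .], [Y → . - - b], [Y → . b -], [Y → . e E Y], [Y → . e e] }  — shift, reduce
  I6: { [Y → . - - b], [Y → . b -], [Y → . e E Y], [Y → . e e], [Y → e E . Y] }  — shift
  I7: { [Y → e e .] }  — reduce
  I8: { [Y → e E Y .] }  — reduce
  I9: { [E → - Y .] }  — reduce
  I10: { [Y → b - .] }  — reduce
  I11: { [Y → - - . b] }  — shift
  I12: { [Y → - - b .] }  — reduce

Conflict in state I5:
  Shift-reduce conflict between [E → - .] and [Y → . - - b]
So the grammar is NOT LR(0).

Answer: No. Shift-reduce conflict between [E → - .] and [Y → . - - b]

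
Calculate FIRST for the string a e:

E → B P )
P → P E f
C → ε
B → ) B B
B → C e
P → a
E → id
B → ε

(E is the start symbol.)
To compute FIRST(a e), process the symbols left to right:
Symbol a is a terminal. Add 'a' and stop.
FIRST(a e) = { 'a' }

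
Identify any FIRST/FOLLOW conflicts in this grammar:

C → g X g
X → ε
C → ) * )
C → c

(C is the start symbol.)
No FIRST/FOLLOW conflicts.

Nullable non-terminals: X.
X has a nullable alternative but only one production, so nothing to check.

C has no nullable alternative, so no FIRST/FOLLOW check is needed there.

No FIRST/FOLLOW conflicts found.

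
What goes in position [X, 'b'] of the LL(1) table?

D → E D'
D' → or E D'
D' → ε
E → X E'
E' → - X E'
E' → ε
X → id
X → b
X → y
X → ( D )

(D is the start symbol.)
To find M[X, 'b'], we find productions for X where 'b' is in the predict set (PREDICT(N → α) = (FIRST(α) \ {ε}) ∪ (FOLLOW(N) if α ⇒* ε)).

X → id: PREDICT = { 'id' }
X → b: PREDICT = { 'b' }
  'b' is in predict set, so this production goes in M[X, 'b']
X → y: PREDICT = { 'y' }
X → ( D ): PREDICT = { '(' }

M[X, 'b'] = X → b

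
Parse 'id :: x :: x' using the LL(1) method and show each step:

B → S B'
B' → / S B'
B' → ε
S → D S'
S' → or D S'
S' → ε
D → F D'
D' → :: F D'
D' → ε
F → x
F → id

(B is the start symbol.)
LL(1) parsing maintains a stack (initially the start symbol over $) and the input. At each step: if the stack top is a terminal, match it against the current input token; if it is a non-terminal N, replace it with the RHS of M[N, lookahead] (the unique production whose predict set contains the lookahead).

Stack is shown with the top on the left.

Stack            Input           Action
---------------------------------------
B $              id :: x :: x $  output B → S B'
S B' $           id :: x :: x $  output S → D S'
D S' B' $        id :: x :: x $  output D → F D'
F D' S' B' $     id :: x :: x $  output F → id
id D' S' B' $    id :: x :: x $  match 'id'
D' S' B' $       :: x :: x $     output D' → :: F D'
:: F D' S' B' $  :: x :: x $     match '::'
F D' S' B' $     x :: x $        output F → x
x D' S' B' $     x :: x $        match 'x'
D' S' B' $       :: x $          output D' → :: F D'
:: F D' S' B' $  :: x $          match '::'
F D' S' B' $     x $             output F → x
x D' S' B' $     x $             match 'x'
D' S' B' $       $               output D' → ε
S' B' $          $               output S' → ε
B' $             $               output B' → ε
$                $               accept

The string is accepted.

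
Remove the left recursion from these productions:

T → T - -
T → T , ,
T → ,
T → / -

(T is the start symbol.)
T → , T'
T → / - T'
T' → - - T'
T' → , , T'
T' → ε

T is directly left-recursive. The standard transformation for
  A → A α₁ | ... | A α_m | β₁ | ... | β_n
is
  A  → β₁ A' | ... | β_n A'
  A' → α₁ A' | ... | α_m A' | ε

T → , becomes T → , T'
T → / - becomes T → / - T'
T → T - - becomes T' → - - T'
T → T , , becomes T' → , , T'
Add T' → ε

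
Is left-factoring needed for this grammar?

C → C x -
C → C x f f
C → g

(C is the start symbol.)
Left-factoring is needed when two productions for the same non-terminal
share a common prefix on the right-hand side.

Productions for C:
  C → C x -
  C → C x f f
  C → g

Found common prefix 'C x' in productions for C

Answer: Yes, C has productions with common prefix 'C x'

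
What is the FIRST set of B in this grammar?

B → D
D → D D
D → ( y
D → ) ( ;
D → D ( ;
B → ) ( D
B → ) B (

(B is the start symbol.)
To compute FIRST(B), examine every production with B on the left-hand side, reading each right-hand side left to right until a non-nullable symbol is reached.

FIRST sets of the other non-terminals involved (by the same procedure, iterated to a fixed point):
  FIRST(D) = { '(', ')' }

From B → D:
  - D is a non-terminal: add FIRST(D) \ {ε} = { '(', ')' }
    D is not nullable, so stop
From B → ) ( D:
  - ')' is a terminal: add ')' and stop
From B → ) B (:
  - ')' is a terminal: add ')' and stop

Collecting: FIRST(B) = { '(', ')' }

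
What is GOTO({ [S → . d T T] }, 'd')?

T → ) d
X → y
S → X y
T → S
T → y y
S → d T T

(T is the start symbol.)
{ [S → . X y], [S → . d T T], [S → d . T T], [T → . ) d], [T → . S], [T → . y y], [X → . y] }

GOTO(I, 'd') = CLOSURE({ [A → αX.β] : [A → α.Xβ] ∈ I, X = 'd' })

Items with dot before 'd', with the dot advanced:
  [S → . d T T] → [S → d . T T]
Closure of the advanced items:
  [S → d . T T] has the dot before T: add [T → . ) d], [T → . S], [T → . y y]
  [T → . S] has the dot before S: add [S → . X y], [S → . d T T]
  [S → . X y] has the dot before X: add [X → . y]

GOTO = { [S → . X y], [S → . d T T], [S → d . T T], [T → . ) d], [T → . S], [T → . y y], [X → . y] }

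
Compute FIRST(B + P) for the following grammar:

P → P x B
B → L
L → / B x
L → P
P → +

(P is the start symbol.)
FIRST sets of the non-terminals involved (from the grammar, by fixed-point iteration):
  FIRST(B) = { '+', '/' }

To compute FIRST(B + P), process the symbols left to right:
Symbol B is a non-terminal. Add FIRST(B) \ {ε} = { '+', '/' }
B is not nullable (ε ∉ FIRST(B)), so stop here.
FIRST(B + P) = { '+', '/' }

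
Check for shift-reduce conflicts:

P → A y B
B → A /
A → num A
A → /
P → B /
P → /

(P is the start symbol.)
No shift-reduce conflicts

A shift-reduce conflict occurs when an LR(0) state has both:
  - a complete (reduce) item [A → α .] (dot at the end), and
  - a shift item [B → β . c γ] (dot before a terminal).

Augment with P' → P and build the canonical LR(0) collection (I0 = CLOSURE({[P' → . P]}), then GOTO on every symbol after a dot until no new states appear). It has 13 states:
  I0: { [A → . /], [A → . num A], [B → . A /], [P → . /], [P → . A y B], [P → . B /], [P' → . P] }  — shift
  I1: { [A → / .], [P → / .] }  — 2 reduces
  I2: { [B → A . /], [P → A . y B] }  — shift
  I3: { [P → B . /] }  — shift
  I4: { [P' → P .] }  — accept
  I5: { [A → . /], [A → . num A], [A → num . A] }  — shift
  I6: { [A → / .] }  — reduce
  I7: { [A → num A .] }  — reduce
  I8: { [P → B / .] }  — reduce
  I9: { [B → A / .] }  — reduce
  I10: { [A → . /], [A → . num A], [B → . A /], [P → A y . B] }  — shift
  I11: { [B → A . /] }  — shift
  I12: { [P → A y B .] }  — reduce

No state contains both a complete item and a shift item.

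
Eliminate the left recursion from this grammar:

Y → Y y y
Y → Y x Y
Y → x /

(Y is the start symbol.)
Y is directly left-recursive. The standard transformation for
  A → A α₁ | ... | A α_m | β₁ | ... | β_n
is
  A  → β₁ A' | ... | β_n A'
  A' → α₁ A' | ... | α_m A' | ε

Y → x / becomes Y → x / Y'
Y → Y y y becomes Y' → y y Y'
Y → Y x Y becomes Y' → x Y Y'
Add Y' → ε

Resulting grammar:
Y → x / Y'
Y' → y y Y'
Y' → x Y Y'
Y' → ε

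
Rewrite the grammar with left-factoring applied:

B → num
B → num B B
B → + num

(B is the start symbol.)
B → num B'
B' → ε
B' → B B
B → + num

Left-factoring transforms A → αβ₁ | αβ₂ into A → αA' and A' → β₁ | β₂
(α is the longest common prefix among the alternatives). Repeat until
no nonterminal has two alternatives with a common prefix.

Round 1: B has alternatives sharing prefix 'num'. Introduce B': B → num B'
  Add: B' → ε
  Add: B' → B B

No remaining common prefixes — done.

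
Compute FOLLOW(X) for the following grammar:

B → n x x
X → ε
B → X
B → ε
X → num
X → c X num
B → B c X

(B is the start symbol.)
In B → X: X is at the end, add FOLLOW(B)
In X → c X num: X is followed by num, add FIRST(num) \ {ε} = { 'num' }
In B → B c X: X is at the end, add FOLLOW(B)

The FOLLOW sets referred to above (computed the same way, to a fixed point):
  FOLLOW(B) = { $, 'c' }

Taking the union: FOLLOW(X) = { $, 'c', 'num' }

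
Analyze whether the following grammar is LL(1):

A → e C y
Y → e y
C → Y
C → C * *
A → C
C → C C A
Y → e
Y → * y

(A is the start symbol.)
Relevant sets:
  FIRST(C) = { '*', 'e' }
  FIRST(Y) = { '*', 'e' }

For A:
  PREDICT(A → e C y) = { 'e' }
  PREDICT(A → C) = { '*', 'e' }
For Y:
  PREDICT(Y → e y) = { 'e' }
  PREDICT(Y → e) = { 'e' }
  PREDICT(Y → '*' y) = { '*' }
For C:
  PREDICT(C → Y) = { '*', 'e' }
  PREDICT(C → C '*' '*') = { '*', 'e' }
  PREDICT(C → C C A) = { '*', 'e' }

Conflict found: Predict set conflict for A: { 'e' }
The grammar is NOT LL(1).

Answer: No. Predict set conflict for A: { 'e' }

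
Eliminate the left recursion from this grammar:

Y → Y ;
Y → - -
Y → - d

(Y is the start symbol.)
Y is directly left-recursive. The standard transformation for
  A → A α₁ | ... | A α_m | β₁ | ... | β_n
is
  A  → β₁ A' | ... | β_n A'
  A' → α₁ A' | ... | α_m A' | ε

Y → - - becomes Y → - - Y'
Y → - d becomes Y → - d Y'
Y → Y ; becomes Y' → ; Y'
Add Y' → ε

Resulting grammar:
Y → - - Y'
Y → - d Y'
Y' → ; Y'
Y' → ε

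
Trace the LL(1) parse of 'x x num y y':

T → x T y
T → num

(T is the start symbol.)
Stack is shown with the top on the left.

Stack      Input          Action
--------------------------------
T $        x x num y y $  output T → x T y
x T y $    x x num y y $  match 'x'
T y $      x num y y $    output T → x T y
x T y y $  x num y y $    match 'x'
T y y $    num y y $      output T → num
num y y $  num y y $      match 'num'
y y $      y y $          match 'y'
y $        y $            match 'y'
$          $              accept

The string is accepted.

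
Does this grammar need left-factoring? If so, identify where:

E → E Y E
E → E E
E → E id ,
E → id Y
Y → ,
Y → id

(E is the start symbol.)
Left-factoring is needed when two productions for the same non-terminal
share a common prefix on the right-hand side.

Productions for E:
  E → E Y E
  E → E E
  E → E id ,
  E → id Y
Productions for Y:
  Y → ,
  Y → id

Found common prefix 'E' in productions for E

Answer: Yes, E has productions with common prefix 'E'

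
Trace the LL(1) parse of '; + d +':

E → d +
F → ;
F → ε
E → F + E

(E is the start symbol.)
LL(1) parsing maintains a stack (initially the start symbol over $) and the input. At each step: if the stack top is a terminal, match it against the current input token; if it is a non-terminal N, replace it with the RHS of M[N, lookahead] (the unique production whose predict set contains the lookahead).

Stack is shown with the top on the left.

Stack    Input      Action
--------------------------
E $      ; + d + $  output E → F + E
F + E $  ; + d + $  output F → ;
; + E $  ; + d + $  match ';'
+ E $    + d + $    match '+'
E $      d + $      output E → d +
d + $    d + $      match 'd'
+ $      + $        match '+'
$        $          accept

The string is accepted.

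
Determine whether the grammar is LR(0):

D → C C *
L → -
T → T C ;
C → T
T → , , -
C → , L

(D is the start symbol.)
No. Shift-reduce conflict between [C → T .] and [C → . , L]

A grammar is LR(0) if no state in the canonical LR(0) collection has:
  - both a shift item (dot before a terminal) and a complete item (shift-reduce conflict), or
  - two or more complete items (reduce-reduce conflict; the accept item [D' → D .] counts as a complete item here).

Augment with D' → D and build the canonical LR(0) collection (I0 = CLOSURE({[D' → . D]}), then GOTO on every symbol after a dot until no new states appear). It has 13 states:
  I0: { [C → . , L], [C → . T], [D → . C C *], [D' → . D], [T → . , , -], [T → . T C ;] }  — shift
  I1: { [C → , . L], [L → . -], [T → , . , -] }  — shift
  I2: { [C → . , L], [C → . T], [D → C . C *], [T → . , , -], [T → . T C ;] }  — shift
  I3: { [D' → D .] }  — accept
  I4: { [C → . , L], [C → . T], [C → T .], [T → . , , -], [T → . T C ;], [T → T . C ;] }  — shift, reduce
  I5: { [T → T C . ;] }  — shift
  I6: { [T → T C ; .] }  — reduce
  I7: { [D → C C . *] }  — shift
  I8: { [D → C C * .] }  — reduce
  I9: { [T → , , . -] }  — shift
  I10: { [L → - .] }  — reduce
  I11: { [C → , L .] }  — reduce
  I12: { [T → , , - .] }  — reduce

Conflict in state I4:
  Shift-reduce conflict between [C → T .] and [C → . , L]
So the grammar is NOT LR(0).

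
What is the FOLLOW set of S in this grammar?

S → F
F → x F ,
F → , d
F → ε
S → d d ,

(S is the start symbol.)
{ $ }

S is the start symbol, so $ ∈ FOLLOW(S).
S does not occur on any right-hand side.

Taking the union: FOLLOW(S) = { $ }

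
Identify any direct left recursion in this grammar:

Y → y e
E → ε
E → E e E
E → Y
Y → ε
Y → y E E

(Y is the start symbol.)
Y → y e: starts with y
E → ε: starts with ε
E → E e E: LEFT RECURSIVE (starts with E)
E → Y: starts with Y
Y → ε: starts with ε
Y → y E E: starts with y

The grammar has direct left recursion on: E.

Answer: Yes, E is left-recursive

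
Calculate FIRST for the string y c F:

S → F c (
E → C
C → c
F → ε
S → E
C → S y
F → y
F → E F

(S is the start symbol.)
{ 'y' }

To compute FIRST(y c F), process the symbols left to right:
Symbol y is a terminal. Add 'y' and stop.
FIRST(y c F) = { 'y' }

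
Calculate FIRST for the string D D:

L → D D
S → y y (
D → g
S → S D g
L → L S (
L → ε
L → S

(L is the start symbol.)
{ 'g' }

FIRST sets of the non-terminals involved (from the grammar, by fixed-point iteration):
  FIRST(D) = { 'g' }

To compute FIRST(D D), process the symbols left to right:
Symbol D is a non-terminal. Add FIRST(D) \ {ε} = { 'g' }
D is not nullable (ε ∉ FIRST(D)), so stop here.
FIRST(D D) = { 'g' }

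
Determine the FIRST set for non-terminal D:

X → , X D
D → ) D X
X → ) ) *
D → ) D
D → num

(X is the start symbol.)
{ ')', 'num' }

To compute FIRST(D), examine every production with D on the left-hand side, reading each right-hand side left to right until a non-nullable symbol is reached.

From D → ) D X:
  - ')' is a terminal: add ')' and stop
From D → ) D:
  - ')' is a terminal: add ')' and stop
From D → num:
  - num is a terminal: add 'num' and stop

Collecting: FIRST(D) = { ')', 'num' }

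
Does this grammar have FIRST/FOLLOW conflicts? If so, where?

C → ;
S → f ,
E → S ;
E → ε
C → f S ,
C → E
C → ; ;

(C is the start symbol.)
No FIRST/FOLLOW conflicts.

Nullable non-terminals: C, E.
FIRST sets used below: FIRST(E) = { 'f', ε }, FIRST(S) = { 'f' }

C: nullable alternative(s) C → E; FOLLOW(C) = { $ }
  C → ;: FIRST \ {ε} = { ';' } — disjoint from FOLLOW(C)
  C → f S ,: FIRST \ {ε} = { 'f' } — disjoint from FOLLOW(C)
  C → E: FIRST \ {ε} = { 'f' } — this is the only nullable alternative, skip
  C → ; ;: FIRST \ {ε} = { ';' } — disjoint from FOLLOW(C)

E: nullable alternative(s) E → ε; FOLLOW(E) = { $ }
  E → S ;: FIRST \ {ε} = { 'f' } — disjoint from FOLLOW(E)
  E → ε: FIRST \ {ε} = { } — this is the only nullable alternative, skip

S has no nullable alternative, so no FIRST/FOLLOW check is needed there.

No FIRST/FOLLOW conflicts found.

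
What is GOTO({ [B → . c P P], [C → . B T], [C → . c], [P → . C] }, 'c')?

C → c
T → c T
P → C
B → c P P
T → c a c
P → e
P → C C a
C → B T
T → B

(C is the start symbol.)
{ [B → . c P P], [B → c . P P], [C → . B T], [C → . c], [C → c .], [P → . C C a], [P → . C], [P → . e] }

GOTO(I, 'c') = CLOSURE({ [A → αX.β] : [A → α.Xβ] ∈ I, X = 'c' })

Items with dot before 'c', with the dot advanced:
  [B → . c P P] → [B → c . P P]
  [C → . c] → [C → c .]
Closure of the advanced items:
  [B → c . P P] has the dot before P: add [P → . C], [P → . e], [P → . C C a]
  [P → . C] has the dot before C: add [C → . c], [C → . B T]
  [C → . B T] has the dot before B: add [B → . c P P]

GOTO = { [B → . c P P], [B → c . P P], [C → . B T], [C → . c], [C → c .], [P → . C C a], [P → . C], [P → . e] }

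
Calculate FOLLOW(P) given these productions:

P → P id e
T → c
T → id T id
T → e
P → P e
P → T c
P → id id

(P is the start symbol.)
To compute FOLLOW(P), find every occurrence of P on a right-hand side N → α P β: add FIRST(β) \ {ε}, and if β is empty or nullable also add FOLLOW(N). Iterate to a fixed point.

P is the start symbol, so $ ∈ FOLLOW(P).
In P → P id e: P is followed by id e, add FIRST(id e) \ {ε} = { 'id' }
In P → P e: P is followed by e, add FIRST(e) \ {ε} = { 'e' }

Taking the union: FOLLOW(P) = { $, 'e', 'id' }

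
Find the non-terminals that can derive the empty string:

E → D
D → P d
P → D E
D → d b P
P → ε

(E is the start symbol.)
{ 'P' }

A non-terminal is nullable if it can derive ε (the empty string): either it has an ε-production, or it has a production whose right-hand side consists entirely of nullable non-terminals.

ε-productions: P → ε
So P is immediately nullable.
No further non-terminal can be added: every production for the remaining non-terminals contains a terminal or a non-nullable non-terminal.
Nullable = { 'P' }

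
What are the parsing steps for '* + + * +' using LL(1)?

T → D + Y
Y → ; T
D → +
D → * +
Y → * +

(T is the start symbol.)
Stack is shown with the top on the left.

Stack      Input        Action
------------------------------
T $        * + + * + $  output T → D + Y
D + Y $    * + + * + $  output D → * +
* + + Y $  * + + * + $  match '*'
+ + Y $    + + * + $    match '+'
+ Y $      + * + $      match '+'
Y $        * + $        output Y → * +
* + $      * + $        match '*'
+ $        + $          match '+'
$          $            accept

The string is accepted.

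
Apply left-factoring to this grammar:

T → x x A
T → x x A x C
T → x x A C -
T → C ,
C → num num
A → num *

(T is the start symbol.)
T → x x A T'
T' → ε
T' → x C
T' → C -
T → C ,
C → num num
A → num *

Left-factoring transforms A → αβ₁ | αβ₂ into A → αA' and A' → β₁ | β₂
(α is the longest common prefix among the alternatives). Repeat until
no nonterminal has two alternatives with a common prefix.

Round 1: T has alternatives sharing prefix 'x x A'. Introduce T': T → x x A T'
  Add: T' → ε
  Add: T' → x C
  Add: T' → C -

No remaining common prefixes — done.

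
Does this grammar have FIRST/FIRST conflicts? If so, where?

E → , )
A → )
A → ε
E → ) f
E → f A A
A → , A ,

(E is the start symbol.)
No FIRST/FIRST conflicts.

A FIRST/FIRST conflict occurs when two productions N → α and N → β for the same non-terminal have FIRST(α) ∩ FIRST(β) ≠ ∅ (with ε ∈ FIRST of a nullable right-hand side, so two nullable alternatives also conflict).

Productions for E:
  E → , ): FIRST = { ',' }
  E → ) f: FIRST = { ')' }
  E → f A A: FIRST = { 'f' }
Productions for A:
  A → ): FIRST = { ')' }
  A → ε: FIRST = { ε }
  A → , A ,: FIRST = { ',' }

All alternatives of each non-terminal have pairwise disjoint FIRST sets.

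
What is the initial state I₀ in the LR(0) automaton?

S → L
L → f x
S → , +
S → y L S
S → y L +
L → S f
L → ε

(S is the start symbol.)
First, augment the grammar with S' → S
I₀ = CLOSURE({ [S' → . S] }):
  [S' → . S] has the dot before S: add [S → . L], [S → . , +], [S → . y L S], [S → . y L +]
  [S → . L] has the dot before L: add [L → . f x], [L → . S f], [L → .]
No further items can be added.

I₀ = { [L → . S f], [L → . f x], [L → .], [S → . , +], [S → . L], [S → . y L +], [S → . y L S], [S' → . S] }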